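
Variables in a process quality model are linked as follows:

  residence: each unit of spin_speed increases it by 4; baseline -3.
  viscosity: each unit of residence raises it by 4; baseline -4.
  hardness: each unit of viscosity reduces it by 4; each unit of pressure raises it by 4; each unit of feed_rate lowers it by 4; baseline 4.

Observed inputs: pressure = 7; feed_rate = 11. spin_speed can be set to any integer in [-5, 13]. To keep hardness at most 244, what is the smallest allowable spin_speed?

Substituting into the viscosity equation gives viscosity = 16*spin_speed - 16.
So hardness = -64*spin_speed + 52.
Require -64*spin_speed + 52 ≤ 244, so spin_speed ≥ -3.
The smallest integer in [-5, 13] satisfying this is -3.

spin_speed = -3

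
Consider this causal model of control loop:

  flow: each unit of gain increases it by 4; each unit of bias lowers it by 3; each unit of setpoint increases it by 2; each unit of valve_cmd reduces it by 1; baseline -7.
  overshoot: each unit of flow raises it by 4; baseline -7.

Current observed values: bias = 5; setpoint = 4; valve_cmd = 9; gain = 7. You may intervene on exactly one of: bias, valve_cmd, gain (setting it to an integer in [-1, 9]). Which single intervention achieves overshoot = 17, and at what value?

set valve_cmd = 8

Intervening on bias: overshoot = -12*bias + 73. Reaching 17 requires bias = 14/3, not an integer.
Intervening on valve_cmd: with other inputs at their observed values, overshoot = -4*valve_cmd + 49. Solving for 17 gives valve_cmd = 8, within [-1, 9].
Intervening on gain: overshoot = 16*gain - 99. Reaching 17 requires gain = 29/4, not an integer.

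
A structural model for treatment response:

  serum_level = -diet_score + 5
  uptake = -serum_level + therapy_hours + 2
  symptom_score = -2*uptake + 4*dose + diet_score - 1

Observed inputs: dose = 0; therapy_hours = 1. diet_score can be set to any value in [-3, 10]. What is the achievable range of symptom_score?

Substituting into the uptake equation gives uptake = diet_score - 2.
Substituting into the symptom_score equation gives symptom_score = -diet_score + 3.
Linear in diet_score, so extremes are at the endpoints: diet_score = -3 gives symptom_score = 6; diet_score = 10 gives symptom_score = -7.

-7 to 6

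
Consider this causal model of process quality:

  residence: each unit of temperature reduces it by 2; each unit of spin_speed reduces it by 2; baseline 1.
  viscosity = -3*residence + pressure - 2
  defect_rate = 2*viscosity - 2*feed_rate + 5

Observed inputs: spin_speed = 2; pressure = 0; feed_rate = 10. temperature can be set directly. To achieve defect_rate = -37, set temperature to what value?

Substituting into the residence equation gives residence = -2*temperature - 3.
This gives viscosity = 6*temperature + 7.
Substituting into the defect_rate equation gives defect_rate = 12*temperature - 1.
Solve 12*temperature - 1 = -37: temperature = (-37 + 1) / 12 = -3.

temperature = -3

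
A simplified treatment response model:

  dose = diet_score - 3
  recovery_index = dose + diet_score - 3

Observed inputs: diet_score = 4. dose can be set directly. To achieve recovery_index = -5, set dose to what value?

dose = -6

Intervening on dose fixes its value directly, overriding its dependence on diet_score.
Substituting into the recovery_index equation gives recovery_index = dose + 1.
Solve dose + 1 = -5: dose = (-5 - 1) / 1 = -6.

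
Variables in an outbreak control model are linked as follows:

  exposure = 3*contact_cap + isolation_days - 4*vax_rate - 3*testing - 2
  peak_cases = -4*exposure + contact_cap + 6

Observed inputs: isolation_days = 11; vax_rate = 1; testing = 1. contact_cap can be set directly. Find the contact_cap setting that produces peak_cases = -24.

Substituting into the exposure equation gives exposure = 3*contact_cap + 2.
Substituting into the peak_cases equation gives peak_cases = -11*contact_cap - 2.
Solve -11*contact_cap - 2 = -24: contact_cap = (-24 + 2) / -11 = 2.

contact_cap = 2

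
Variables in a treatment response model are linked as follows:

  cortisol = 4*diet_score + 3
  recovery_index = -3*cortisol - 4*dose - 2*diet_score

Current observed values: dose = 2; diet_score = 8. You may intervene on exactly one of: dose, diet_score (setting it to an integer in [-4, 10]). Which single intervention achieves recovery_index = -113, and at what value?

Intervening on dose: with other inputs at their observed values, recovery_index = -4*dose - 121. Solving for -113 gives dose = -2, within [-4, 10].
Intervening on diet_score: recovery_index = -14*diet_score - 17. Reaching -113 requires diet_score = 48/7, not an integer.

set dose = -2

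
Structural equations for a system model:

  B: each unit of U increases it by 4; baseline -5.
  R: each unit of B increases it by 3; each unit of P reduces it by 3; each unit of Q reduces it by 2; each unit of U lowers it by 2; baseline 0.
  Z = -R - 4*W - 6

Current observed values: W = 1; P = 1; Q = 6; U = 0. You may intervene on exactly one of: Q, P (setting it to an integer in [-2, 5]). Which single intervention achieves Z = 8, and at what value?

Intervening on Q: with other inputs at their observed values, Z = 2*Q + 8. Solving for 8 gives Q = 0, within [-2, 5].
Intervening on P: Z = 3*P + 17. Reaching 8 requires P = -3, outside [-2, 5].

set Q = 0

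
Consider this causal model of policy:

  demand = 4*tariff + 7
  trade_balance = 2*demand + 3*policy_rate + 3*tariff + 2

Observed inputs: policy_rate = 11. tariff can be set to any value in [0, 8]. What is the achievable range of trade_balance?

Substituting into the trade_balance equation gives trade_balance = 11*tariff + 49.
Linear in tariff, so extremes are at the endpoints: tariff = 0 gives trade_balance = 49; tariff = 8 gives trade_balance = 137.

49 to 137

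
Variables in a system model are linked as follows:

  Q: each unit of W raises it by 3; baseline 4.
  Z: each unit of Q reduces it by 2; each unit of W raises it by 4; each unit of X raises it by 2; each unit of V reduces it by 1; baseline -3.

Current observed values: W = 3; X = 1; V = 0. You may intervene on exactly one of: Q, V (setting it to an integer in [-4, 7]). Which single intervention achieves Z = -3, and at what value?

set Q = 7

Intervening on Q: with other inputs at their observed values, Z = -2*Q + 11. Solving for -3 gives Q = 7, within [-4, 7].
Intervening on V: Z = -V - 15. Reaching -3 requires V = -12, outside [-4, 7].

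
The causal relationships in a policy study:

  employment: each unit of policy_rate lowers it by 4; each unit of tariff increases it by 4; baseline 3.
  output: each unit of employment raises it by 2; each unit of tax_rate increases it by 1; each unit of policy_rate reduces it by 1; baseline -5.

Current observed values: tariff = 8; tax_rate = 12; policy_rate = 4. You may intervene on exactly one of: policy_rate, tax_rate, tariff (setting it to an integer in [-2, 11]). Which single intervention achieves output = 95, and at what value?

Intervening on policy_rate: with other inputs at their observed values, output = -9*policy_rate + 77. Solving for 95 gives policy_rate = -2, within [-2, 11].
Intervening on tax_rate: output = tax_rate + 29. Reaching 95 requires tax_rate = 66, outside [-2, 11].
Intervening on tariff: output = 8*tariff - 23. Reaching 95 requires tariff = 59/4, not an integer.

set policy_rate = -2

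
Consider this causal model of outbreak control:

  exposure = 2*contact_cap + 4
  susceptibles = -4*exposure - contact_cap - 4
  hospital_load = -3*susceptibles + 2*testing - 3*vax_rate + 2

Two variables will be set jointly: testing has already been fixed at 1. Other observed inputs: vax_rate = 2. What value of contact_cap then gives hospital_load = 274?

contact_cap = 8

With testing held at 1:
Substituting into the susceptibles equation gives susceptibles = -9*contact_cap - 20.
Substituting into the hospital_load equation gives hospital_load = 27*contact_cap + 58.
Solve 27*contact_cap + 58 = 274: contact_cap = (274 - 58) / 27 = 8.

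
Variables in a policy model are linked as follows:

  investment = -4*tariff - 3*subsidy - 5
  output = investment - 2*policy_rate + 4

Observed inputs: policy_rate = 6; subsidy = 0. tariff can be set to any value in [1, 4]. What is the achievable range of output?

-29 to -17

Substituting into the investment equation gives investment = -4*tariff - 5.
Substituting into the output equation gives output = -4*tariff - 13.
Linear in tariff, so extremes are at the endpoints: tariff = 1 gives output = -17; tariff = 4 gives output = -29.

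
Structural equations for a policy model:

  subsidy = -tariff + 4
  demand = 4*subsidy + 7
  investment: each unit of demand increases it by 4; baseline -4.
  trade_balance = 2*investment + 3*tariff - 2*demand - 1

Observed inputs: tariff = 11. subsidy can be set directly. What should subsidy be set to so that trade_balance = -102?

Intervening on subsidy fixes its value directly, overriding its dependence on tariff.
Substituting into the investment equation gives investment = 16*subsidy + 24.
This gives trade_balance = 24*subsidy + 66.
Solve 24*subsidy + 66 = -102: subsidy = (-102 - 66) / 24 = -7.

subsidy = -7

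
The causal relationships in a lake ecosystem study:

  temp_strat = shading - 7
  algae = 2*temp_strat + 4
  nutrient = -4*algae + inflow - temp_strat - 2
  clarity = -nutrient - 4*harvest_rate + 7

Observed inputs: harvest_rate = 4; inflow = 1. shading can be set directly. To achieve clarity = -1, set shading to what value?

shading = 6

Substituting into the algae equation gives algae = 2*shading - 10.
nutrient becomes -9*shading + 46.
Substituting into the clarity equation gives clarity = 9*shading - 55.
Solve 9*shading - 55 = -1: shading = (-1 + 55) / 9 = 6.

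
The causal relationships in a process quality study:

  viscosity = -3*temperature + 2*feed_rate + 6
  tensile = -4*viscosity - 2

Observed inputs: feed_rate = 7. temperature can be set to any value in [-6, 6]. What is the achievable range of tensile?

Substituting into the viscosity equation gives viscosity = -3*temperature + 20.
tensile becomes 12*temperature - 82.
Linear in temperature, so extremes are at the endpoints: temperature = -6 gives tensile = -154; temperature = 6 gives tensile = -10.

-154 to -10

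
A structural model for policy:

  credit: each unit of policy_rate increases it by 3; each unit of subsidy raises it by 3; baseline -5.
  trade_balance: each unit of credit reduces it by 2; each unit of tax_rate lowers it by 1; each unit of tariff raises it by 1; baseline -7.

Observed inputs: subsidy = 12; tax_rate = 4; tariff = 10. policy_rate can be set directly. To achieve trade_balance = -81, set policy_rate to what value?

policy_rate = 3

Substituting into the credit equation gives credit = 3*policy_rate + 31.
So trade_balance = -6*policy_rate - 63.
Solve -6*policy_rate - 63 = -81: policy_rate = (-81 + 63) / -6 = 3.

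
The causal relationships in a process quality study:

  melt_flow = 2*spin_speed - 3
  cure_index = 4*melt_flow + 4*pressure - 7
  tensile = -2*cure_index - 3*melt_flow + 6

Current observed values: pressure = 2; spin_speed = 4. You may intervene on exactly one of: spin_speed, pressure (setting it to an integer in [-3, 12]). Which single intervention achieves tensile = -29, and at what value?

set spin_speed = 3

Intervening on spin_speed: with other inputs at their observed values, tensile = -22*spin_speed + 37. Solving for -29 gives spin_speed = 3, within [-3, 12].
Intervening on pressure: tensile = -8*pressure - 35. Reaching -29 requires pressure = -3/4, not an integer.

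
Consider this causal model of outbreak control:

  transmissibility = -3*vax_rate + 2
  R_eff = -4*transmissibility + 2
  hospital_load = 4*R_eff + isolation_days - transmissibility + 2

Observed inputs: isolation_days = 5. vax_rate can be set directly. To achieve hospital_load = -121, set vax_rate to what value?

Substituting into the R_eff equation gives R_eff = 12*vax_rate - 6.
This gives hospital_load = 51*vax_rate - 19.
Solve 51*vax_rate - 19 = -121: vax_rate = (-121 + 19) / 51 = -2.

vax_rate = -2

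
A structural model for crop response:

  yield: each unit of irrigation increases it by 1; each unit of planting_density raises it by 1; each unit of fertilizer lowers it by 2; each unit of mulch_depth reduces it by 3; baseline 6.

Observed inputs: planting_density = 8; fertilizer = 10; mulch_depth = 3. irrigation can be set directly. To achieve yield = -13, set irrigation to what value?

Substituting into the yield equation gives yield = irrigation - 15.
Solve irrigation - 15 = -13: irrigation = (-13 + 15) / 1 = 2.

irrigation = 2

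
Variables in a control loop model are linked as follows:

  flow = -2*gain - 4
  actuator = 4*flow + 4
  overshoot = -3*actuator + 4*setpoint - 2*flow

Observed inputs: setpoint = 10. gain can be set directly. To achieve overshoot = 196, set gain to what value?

gain = 4

Substituting into the actuator equation gives actuator = -8*gain - 12.
overshoot becomes 28*gain + 84.
Solve 28*gain + 84 = 196: gain = (196 - 84) / 28 = 4.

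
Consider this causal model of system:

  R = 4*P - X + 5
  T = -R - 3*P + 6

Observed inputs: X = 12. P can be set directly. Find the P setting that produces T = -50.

P = 9

Substituting into the R equation gives R = 4*P - 7.
This gives T = -7*P + 13.
Solve -7*P + 13 = -50: P = (-50 - 13) / -7 = 9.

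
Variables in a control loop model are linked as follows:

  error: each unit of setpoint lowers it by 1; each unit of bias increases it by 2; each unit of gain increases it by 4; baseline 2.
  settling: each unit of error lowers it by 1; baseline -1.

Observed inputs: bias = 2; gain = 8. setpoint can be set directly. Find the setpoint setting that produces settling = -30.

Substituting into the error equation gives error = -setpoint + 38.
Substituting into the settling equation gives settling = setpoint - 39.
Solve setpoint - 39 = -30: setpoint = (-30 + 39) / 1 = 9.

setpoint = 9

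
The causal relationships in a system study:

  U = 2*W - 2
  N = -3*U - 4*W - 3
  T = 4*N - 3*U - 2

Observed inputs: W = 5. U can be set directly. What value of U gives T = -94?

U = 0

Intervening on U fixes its value directly, overriding its dependence on W.
Substituting into the N equation gives N = -3*U - 23.
T becomes -15*U - 94.
Solve -15*U - 94 = -94: U = (-94 + 94) / -15 = 0.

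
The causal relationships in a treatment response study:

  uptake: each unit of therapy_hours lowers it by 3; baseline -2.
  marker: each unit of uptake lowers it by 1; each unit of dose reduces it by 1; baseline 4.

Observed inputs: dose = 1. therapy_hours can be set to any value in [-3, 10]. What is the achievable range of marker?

Substituting into the marker equation gives marker = 3*therapy_hours + 5.
Linear in therapy_hours, so extremes are at the endpoints: therapy_hours = -3 gives marker = -4; therapy_hours = 10 gives marker = 35.

-4 to 35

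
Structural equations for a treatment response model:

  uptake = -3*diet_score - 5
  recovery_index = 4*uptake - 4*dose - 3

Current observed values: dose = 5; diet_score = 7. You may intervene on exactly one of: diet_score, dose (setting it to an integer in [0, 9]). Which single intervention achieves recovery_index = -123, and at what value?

set dose = 4

Intervening on diet_score: recovery_index = -12*diet_score - 43. Reaching -123 requires diet_score = 20/3, not an integer.
Intervening on dose: with other inputs at their observed values, recovery_index = -4*dose - 107. Solving for -123 gives dose = 4, within [0, 9].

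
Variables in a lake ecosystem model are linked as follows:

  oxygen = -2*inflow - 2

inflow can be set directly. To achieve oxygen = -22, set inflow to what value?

Solve -2*inflow - 2 = -22: inflow = (-22 + 2) / -2 = 10.

inflow = 10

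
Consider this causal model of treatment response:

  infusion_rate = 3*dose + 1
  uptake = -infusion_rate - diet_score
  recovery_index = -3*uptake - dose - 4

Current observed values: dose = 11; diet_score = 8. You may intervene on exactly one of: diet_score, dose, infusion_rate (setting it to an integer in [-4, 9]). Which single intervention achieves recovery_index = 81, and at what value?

set diet_score = -2

Intervening on diet_score: with other inputs at their observed values, recovery_index = 3*diet_score + 87. Solving for 81 gives diet_score = -2, within [-4, 9].
Intervening on dose: recovery_index = 8*dose + 23. Reaching 81 requires dose = 29/4, not an integer.
Intervening on infusion_rate: recovery_index = 3*infusion_rate + 9. Reaching 81 requires infusion_rate = 24, outside [-4, 9].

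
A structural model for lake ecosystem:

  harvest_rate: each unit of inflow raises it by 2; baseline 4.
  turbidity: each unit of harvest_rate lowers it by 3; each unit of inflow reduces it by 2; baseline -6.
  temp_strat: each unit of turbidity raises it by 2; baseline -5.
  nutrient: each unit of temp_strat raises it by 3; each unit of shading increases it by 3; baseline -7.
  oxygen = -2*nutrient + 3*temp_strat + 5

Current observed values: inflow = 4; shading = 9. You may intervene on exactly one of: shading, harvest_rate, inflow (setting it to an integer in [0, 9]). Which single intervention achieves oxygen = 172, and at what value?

set harvest_rate = 6

Intervening on shading: oxygen = -6*shading + 334. Reaching 172 requires shading = 27, outside [0, 9].
Intervening on harvest_rate: with other inputs at their observed values, oxygen = 18*harvest_rate + 64. Solving for 172 gives harvest_rate = 6, within [0, 9].
Intervening on inflow: oxygen = 48*inflow + 88. Reaching 172 requires inflow = 7/4, not an integer.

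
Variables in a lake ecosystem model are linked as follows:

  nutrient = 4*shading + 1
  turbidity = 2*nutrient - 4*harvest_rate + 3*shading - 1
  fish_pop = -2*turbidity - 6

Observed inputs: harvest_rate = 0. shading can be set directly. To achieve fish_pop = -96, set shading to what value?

shading = 4

Substituting into the turbidity equation gives turbidity = 11*shading + 1.
fish_pop becomes -22*shading - 8.
Solve -22*shading - 8 = -96: shading = (-96 + 8) / -22 = 4.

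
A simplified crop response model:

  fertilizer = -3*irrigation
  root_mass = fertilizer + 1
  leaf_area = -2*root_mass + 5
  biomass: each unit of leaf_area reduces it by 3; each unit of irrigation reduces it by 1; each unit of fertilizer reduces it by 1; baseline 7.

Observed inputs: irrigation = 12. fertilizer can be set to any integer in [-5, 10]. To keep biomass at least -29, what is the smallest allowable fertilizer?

Intervening on fertilizer fixes its value directly, overriding its dependence on irrigation.
Substituting into the leaf_area equation gives leaf_area = -2*fertilizer + 3.
This gives biomass = 5*fertilizer - 14.
Require 5*fertilizer - 14 ≥ -29, so fertilizer ≥ -3.
The smallest integer in [-5, 10] satisfying this is -3.

fertilizer = -3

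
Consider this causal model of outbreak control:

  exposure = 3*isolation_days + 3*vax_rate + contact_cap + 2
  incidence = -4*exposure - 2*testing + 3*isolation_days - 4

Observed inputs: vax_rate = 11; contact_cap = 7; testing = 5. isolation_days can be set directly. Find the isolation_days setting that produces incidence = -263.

Substituting into the exposure equation gives exposure = 3*isolation_days + 42.
Substituting into the incidence equation gives incidence = -9*isolation_days - 182.
Solve -9*isolation_days - 182 = -263: isolation_days = (-263 + 182) / -9 = 9.

isolation_days = 9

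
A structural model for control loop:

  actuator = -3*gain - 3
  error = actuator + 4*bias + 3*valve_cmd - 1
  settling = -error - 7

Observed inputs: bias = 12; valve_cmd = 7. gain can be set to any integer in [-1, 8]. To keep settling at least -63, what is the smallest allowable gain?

Substituting into the error equation gives error = -3*gain + 65.
Substituting into the settling equation gives settling = 3*gain - 72.
Require 3*gain - 72 ≥ -63, so gain ≥ 3.
The smallest integer in [-1, 8] satisfying this is 3.

gain = 3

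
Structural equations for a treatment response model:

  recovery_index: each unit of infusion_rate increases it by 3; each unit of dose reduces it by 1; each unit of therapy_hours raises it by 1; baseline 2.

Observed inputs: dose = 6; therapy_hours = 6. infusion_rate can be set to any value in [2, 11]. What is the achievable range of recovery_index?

8 to 35

Substituting into the recovery_index equation gives recovery_index = 3*infusion_rate + 2.
Linear in infusion_rate, so extremes are at the endpoints: infusion_rate = 2 gives recovery_index = 8; infusion_rate = 11 gives recovery_index = 35.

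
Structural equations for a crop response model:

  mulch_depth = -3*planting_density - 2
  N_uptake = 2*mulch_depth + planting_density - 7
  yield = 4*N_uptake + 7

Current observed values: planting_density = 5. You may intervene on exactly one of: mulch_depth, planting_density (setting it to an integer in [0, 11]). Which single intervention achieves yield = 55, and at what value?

set mulch_depth = 7

Intervening on mulch_depth: with other inputs at their observed values, yield = 8*mulch_depth - 1. Solving for 55 gives mulch_depth = 7, within [0, 11].
Intervening on planting_density: yield = -20*planting_density - 37. Reaching 55 requires planting_density = -23/5, not an integer.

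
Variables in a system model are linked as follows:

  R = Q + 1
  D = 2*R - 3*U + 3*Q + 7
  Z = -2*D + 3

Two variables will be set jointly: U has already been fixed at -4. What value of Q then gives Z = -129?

With U held at -4:
Substituting into the D equation gives D = 5*Q + 21.
Substituting into the Z equation gives Z = -10*Q - 39.
Solve -10*Q - 39 = -129: Q = (-129 + 39) / -10 = 9.

Q = 9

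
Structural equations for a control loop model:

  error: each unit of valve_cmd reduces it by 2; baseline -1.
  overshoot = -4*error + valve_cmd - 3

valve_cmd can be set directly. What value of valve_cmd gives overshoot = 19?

Substituting into the overshoot equation gives overshoot = 9*valve_cmd + 1.
Solve 9*valve_cmd + 1 = 19: valve_cmd = (19 - 1) / 9 = 2.

valve_cmd = 2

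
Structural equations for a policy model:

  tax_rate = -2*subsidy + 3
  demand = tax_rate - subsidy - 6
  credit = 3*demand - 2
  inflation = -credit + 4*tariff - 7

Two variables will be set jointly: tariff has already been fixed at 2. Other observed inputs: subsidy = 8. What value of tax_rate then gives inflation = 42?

With tariff held at 2:
Intervening on tax_rate fixes its value directly, overriding its dependence on subsidy.
Substituting into the demand equation gives demand = tax_rate - 14.
So credit = 3*tax_rate - 44.
Substituting into the inflation equation gives inflation = -3*tax_rate + 45.
Solve -3*tax_rate + 45 = 42: tax_rate = (42 - 45) / -3 = 1.

tax_rate = 1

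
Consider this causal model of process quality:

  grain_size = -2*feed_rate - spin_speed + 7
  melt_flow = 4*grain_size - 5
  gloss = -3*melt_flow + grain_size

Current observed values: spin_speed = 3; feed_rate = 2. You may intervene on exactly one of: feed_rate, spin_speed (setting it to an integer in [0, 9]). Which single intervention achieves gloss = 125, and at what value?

Intervening on feed_rate: with other inputs at their observed values, gloss = 22*feed_rate - 29. Solving for 125 gives feed_rate = 7, within [0, 9].
Intervening on spin_speed: gloss = 11*spin_speed - 18. Reaching 125 requires spin_speed = 13, outside [0, 9].

set feed_rate = 7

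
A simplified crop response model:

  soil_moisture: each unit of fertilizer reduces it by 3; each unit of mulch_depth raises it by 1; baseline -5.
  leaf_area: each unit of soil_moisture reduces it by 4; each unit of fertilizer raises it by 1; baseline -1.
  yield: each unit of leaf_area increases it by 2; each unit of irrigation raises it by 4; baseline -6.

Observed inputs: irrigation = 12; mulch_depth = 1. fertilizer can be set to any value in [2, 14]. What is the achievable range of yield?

Substituting into the soil_moisture equation gives soil_moisture = -3*fertilizer - 4.
leaf_area becomes 13*fertilizer + 15.
This gives yield = 26*fertilizer + 72.
Linear in fertilizer, so extremes are at the endpoints: fertilizer = 2 gives yield = 124; fertilizer = 14 gives yield = 436.

124 to 436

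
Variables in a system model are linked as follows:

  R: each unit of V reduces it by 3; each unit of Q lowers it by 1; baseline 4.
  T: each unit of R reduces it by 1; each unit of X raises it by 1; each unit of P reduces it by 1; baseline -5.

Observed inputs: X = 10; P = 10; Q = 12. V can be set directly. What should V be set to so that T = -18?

Substituting into the R equation gives R = -3*V - 8.
Substituting into the T equation gives T = 3*V + 3.
Solve 3*V + 3 = -18: V = (-18 - 3) / 3 = -7.

V = -7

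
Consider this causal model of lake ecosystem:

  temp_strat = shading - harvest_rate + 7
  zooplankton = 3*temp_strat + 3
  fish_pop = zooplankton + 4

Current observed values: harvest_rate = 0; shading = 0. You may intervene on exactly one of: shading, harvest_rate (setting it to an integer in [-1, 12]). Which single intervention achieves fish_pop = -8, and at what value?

set harvest_rate = 12

Intervening on shading: fish_pop = 3*shading + 28. Reaching -8 requires shading = -12, outside [-1, 12].
Intervening on harvest_rate: with other inputs at their observed values, fish_pop = -3*harvest_rate + 28. Solving for -8 gives harvest_rate = 12, within [-1, 12].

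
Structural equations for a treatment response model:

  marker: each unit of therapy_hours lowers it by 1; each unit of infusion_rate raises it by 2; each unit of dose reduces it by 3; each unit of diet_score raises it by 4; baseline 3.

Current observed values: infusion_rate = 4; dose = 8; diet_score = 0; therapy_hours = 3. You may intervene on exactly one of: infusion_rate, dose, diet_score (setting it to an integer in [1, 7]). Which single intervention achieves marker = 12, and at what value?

Intervening on infusion_rate: marker = 2*infusion_rate - 24. Reaching 12 requires infusion_rate = 18, outside [1, 7].
Intervening on dose: marker = -3*dose + 8. Reaching 12 requires dose = -4/3, not an integer.
Intervening on diet_score: with other inputs at their observed values, marker = 4*diet_score - 16. Solving for 12 gives diet_score = 7, within [1, 7].

set diet_score = 7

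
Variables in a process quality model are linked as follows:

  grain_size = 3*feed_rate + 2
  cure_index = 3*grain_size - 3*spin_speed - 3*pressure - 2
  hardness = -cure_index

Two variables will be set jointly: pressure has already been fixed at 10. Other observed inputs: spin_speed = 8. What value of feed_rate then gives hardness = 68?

feed_rate = -2

With pressure held at 10:
Substituting into the cure_index equation gives cure_index = 9*feed_rate - 50.
Substituting into the hardness equation gives hardness = -9*feed_rate + 50.
Solve -9*feed_rate + 50 = 68: feed_rate = (68 - 50) / -9 = -2.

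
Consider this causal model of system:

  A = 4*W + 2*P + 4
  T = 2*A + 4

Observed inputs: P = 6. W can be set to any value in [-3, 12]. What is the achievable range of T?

12 to 132

Substituting into the A equation gives A = 4*W + 16.
This gives T = 8*W + 36.
Linear in W, so extremes are at the endpoints: W = -3 gives T = 12; W = 12 gives T = 132.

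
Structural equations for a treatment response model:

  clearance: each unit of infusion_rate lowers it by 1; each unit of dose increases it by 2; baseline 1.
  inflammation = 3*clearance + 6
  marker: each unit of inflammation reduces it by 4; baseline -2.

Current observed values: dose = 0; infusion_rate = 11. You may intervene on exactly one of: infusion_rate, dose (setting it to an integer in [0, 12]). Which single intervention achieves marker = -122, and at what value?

set dose = 9

Intervening on infusion_rate: marker = 12*infusion_rate - 38. Reaching -122 requires infusion_rate = -7, outside [0, 12].
Intervening on dose: with other inputs at their observed values, marker = -24*dose + 94. Solving for -122 gives dose = 9, within [0, 12].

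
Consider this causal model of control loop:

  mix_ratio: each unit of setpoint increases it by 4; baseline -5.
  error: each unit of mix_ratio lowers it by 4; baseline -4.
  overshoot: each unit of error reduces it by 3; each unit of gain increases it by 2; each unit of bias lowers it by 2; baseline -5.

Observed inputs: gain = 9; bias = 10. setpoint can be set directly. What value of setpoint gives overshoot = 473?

Substituting into the error equation gives error = -16*setpoint + 16.
Substituting into the overshoot equation gives overshoot = 48*setpoint - 55.
Solve 48*setpoint - 55 = 473: setpoint = (473 + 55) / 48 = 11.

setpoint = 11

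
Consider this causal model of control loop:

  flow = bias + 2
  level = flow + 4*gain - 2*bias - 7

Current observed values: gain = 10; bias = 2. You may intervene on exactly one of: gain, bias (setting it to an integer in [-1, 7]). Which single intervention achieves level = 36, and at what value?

set bias = -1

Intervening on gain: level = 4*gain - 7. Reaching 36 requires gain = 43/4, not an integer.
Intervening on bias: with other inputs at their observed values, level = -bias + 35. Solving for 36 gives bias = -1, within [-1, 7].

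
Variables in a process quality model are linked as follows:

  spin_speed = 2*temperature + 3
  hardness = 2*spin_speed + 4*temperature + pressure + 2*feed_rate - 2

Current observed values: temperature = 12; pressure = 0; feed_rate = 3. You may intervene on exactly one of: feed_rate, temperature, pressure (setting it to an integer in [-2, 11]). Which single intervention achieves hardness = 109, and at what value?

set pressure = 3

Intervening on feed_rate: hardness = 2*feed_rate + 100. Reaching 109 requires feed_rate = 9/2, not an integer.
Intervening on temperature: hardness = 8*temperature + 10. Reaching 109 requires temperature = 99/8, not an integer.
Intervening on pressure: with other inputs at their observed values, hardness = pressure + 106. Solving for 109 gives pressure = 3, within [-2, 11].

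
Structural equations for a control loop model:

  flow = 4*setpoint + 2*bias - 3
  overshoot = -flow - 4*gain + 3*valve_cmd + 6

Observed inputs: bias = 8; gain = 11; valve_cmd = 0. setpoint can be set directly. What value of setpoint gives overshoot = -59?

setpoint = 2

Substituting into the flow equation gives flow = 4*setpoint + 13.
Substituting into the overshoot equation gives overshoot = -4*setpoint - 51.
Solve -4*setpoint - 51 = -59: setpoint = (-59 + 51) / -4 = 2.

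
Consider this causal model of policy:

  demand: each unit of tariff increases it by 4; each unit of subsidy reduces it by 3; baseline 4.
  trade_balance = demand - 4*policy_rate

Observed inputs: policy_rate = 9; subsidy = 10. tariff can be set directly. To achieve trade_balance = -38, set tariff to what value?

tariff = 6

Substituting into the demand equation gives demand = 4*tariff - 26.
trade_balance becomes 4*tariff - 62.
Solve 4*tariff - 62 = -38: tariff = (-38 + 62) / 4 = 6.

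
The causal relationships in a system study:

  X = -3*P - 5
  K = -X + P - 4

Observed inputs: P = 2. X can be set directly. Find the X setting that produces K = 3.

Intervening on X fixes its value directly, overriding its dependence on P.
Substituting into the K equation gives K = -X - 2.
Solve -X - 2 = 3: X = (3 + 2) / -1 = -5.

X = -5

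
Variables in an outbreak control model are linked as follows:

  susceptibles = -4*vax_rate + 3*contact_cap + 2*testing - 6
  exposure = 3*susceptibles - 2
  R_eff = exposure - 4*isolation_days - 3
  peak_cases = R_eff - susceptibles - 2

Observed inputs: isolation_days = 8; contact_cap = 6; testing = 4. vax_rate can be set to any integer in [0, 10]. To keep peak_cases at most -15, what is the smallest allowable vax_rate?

Substituting into the susceptibles equation gives susceptibles = -4*vax_rate + 20.
Substituting into the exposure equation gives exposure = -12*vax_rate + 58.
R_eff becomes -12*vax_rate + 23.
Substituting into the peak_cases equation gives peak_cases = -8*vax_rate + 1.
Require -8*vax_rate + 1 ≤ -15, so vax_rate ≥ 2.
The smallest integer in [0, 10] satisfying this is 2.

vax_rate = 2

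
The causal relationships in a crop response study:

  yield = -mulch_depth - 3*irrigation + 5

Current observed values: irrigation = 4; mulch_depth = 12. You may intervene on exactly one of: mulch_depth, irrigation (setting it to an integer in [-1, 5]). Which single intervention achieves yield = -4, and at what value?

set irrigation = -1

Intervening on mulch_depth: yield = -mulch_depth - 7. Reaching -4 requires mulch_depth = -3, outside [-1, 5].
Intervening on irrigation: with other inputs at their observed values, yield = -3*irrigation - 7. Solving for -4 gives irrigation = -1, within [-1, 5].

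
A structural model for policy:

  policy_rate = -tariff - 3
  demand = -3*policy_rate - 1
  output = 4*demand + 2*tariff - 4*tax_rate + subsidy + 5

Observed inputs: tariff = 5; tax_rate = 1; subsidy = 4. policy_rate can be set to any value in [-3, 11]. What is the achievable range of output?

-121 to 47

Intervening on policy_rate fixes its value directly, overriding its dependence on tariff.
Substituting into the output equation gives output = -12*policy_rate + 11.
Linear in policy_rate, so extremes are at the endpoints: policy_rate = -3 gives output = 47; policy_rate = 11 gives output = -121.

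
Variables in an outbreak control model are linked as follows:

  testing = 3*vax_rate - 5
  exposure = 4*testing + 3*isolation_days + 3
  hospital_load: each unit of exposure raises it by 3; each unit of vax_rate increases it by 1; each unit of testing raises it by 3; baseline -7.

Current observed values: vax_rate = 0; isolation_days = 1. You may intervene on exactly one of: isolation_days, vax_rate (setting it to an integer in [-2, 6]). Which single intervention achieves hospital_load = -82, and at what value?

Intervening on isolation_days: with other inputs at their observed values, hospital_load = 9*isolation_days - 73. Solving for -82 gives isolation_days = -1, within [-2, 6].
Intervening on vax_rate: hospital_load = 46*vax_rate - 64. Reaching -82 requires vax_rate = -9/23, not an integer.

set isolation_days = -1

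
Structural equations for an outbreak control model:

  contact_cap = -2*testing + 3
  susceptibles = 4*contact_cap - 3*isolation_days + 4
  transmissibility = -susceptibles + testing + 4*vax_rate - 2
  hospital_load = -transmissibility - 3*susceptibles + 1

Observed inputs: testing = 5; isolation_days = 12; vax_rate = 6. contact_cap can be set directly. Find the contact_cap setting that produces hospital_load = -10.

Intervening on contact_cap fixes its value directly, overriding its dependence on testing.
Substituting into the susceptibles equation gives susceptibles = 4*contact_cap - 32.
Substituting into the transmissibility equation gives transmissibility = -4*contact_cap + 59.
hospital_load becomes -8*contact_cap + 38.
Solve -8*contact_cap + 38 = -10: contact_cap = (-10 - 38) / -8 = 6.

contact_cap = 6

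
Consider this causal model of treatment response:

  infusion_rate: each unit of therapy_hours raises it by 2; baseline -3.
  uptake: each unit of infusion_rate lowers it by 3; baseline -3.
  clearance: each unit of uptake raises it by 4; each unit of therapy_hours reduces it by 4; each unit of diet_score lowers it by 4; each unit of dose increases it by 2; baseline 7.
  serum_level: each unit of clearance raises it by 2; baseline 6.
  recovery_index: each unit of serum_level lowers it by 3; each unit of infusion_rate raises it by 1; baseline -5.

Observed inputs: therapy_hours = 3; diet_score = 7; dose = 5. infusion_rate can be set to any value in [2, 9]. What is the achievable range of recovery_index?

Intervening on infusion_rate fixes its value directly, overriding its dependence on therapy_hours.
Substituting into the clearance equation gives clearance = -12*infusion_rate - 35.
So serum_level = -24*infusion_rate - 64.
Substituting into the recovery_index equation gives recovery_index = 73*infusion_rate + 187.
Linear in infusion_rate, so extremes are at the endpoints: infusion_rate = 2 gives recovery_index = 333; infusion_rate = 9 gives recovery_index = 844.

333 to 844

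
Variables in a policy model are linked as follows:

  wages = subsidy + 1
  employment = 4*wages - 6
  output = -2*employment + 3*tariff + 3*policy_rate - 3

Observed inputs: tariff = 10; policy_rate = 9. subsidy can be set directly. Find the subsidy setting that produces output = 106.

subsidy = -6

Substituting into the employment equation gives employment = 4*subsidy - 2.
output becomes -8*subsidy + 58.
Solve -8*subsidy + 58 = 106: subsidy = (106 - 58) / -8 = -6.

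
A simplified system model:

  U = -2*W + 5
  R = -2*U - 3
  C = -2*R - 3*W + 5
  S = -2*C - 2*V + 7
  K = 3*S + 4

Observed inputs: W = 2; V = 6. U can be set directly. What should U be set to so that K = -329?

U = 12

Intervening on U fixes its value directly, overriding its dependence on W.
Substituting into the C equation gives C = 4*U + 5.
Substituting into the S equation gives S = -8*U - 15.
Substituting into the K equation gives K = -24*U - 41.
Solve -24*U - 41 = -329: U = (-329 + 41) / -24 = 12.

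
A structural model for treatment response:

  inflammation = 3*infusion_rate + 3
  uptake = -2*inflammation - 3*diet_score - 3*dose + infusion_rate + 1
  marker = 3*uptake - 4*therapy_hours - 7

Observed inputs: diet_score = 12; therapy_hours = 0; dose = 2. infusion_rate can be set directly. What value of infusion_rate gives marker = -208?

infusion_rate = 4

Substituting into the uptake equation gives uptake = -5*infusion_rate - 47.
This gives marker = -15*infusion_rate - 148.
Solve -15*infusion_rate - 148 = -208: infusion_rate = (-208 + 148) / -15 = 4.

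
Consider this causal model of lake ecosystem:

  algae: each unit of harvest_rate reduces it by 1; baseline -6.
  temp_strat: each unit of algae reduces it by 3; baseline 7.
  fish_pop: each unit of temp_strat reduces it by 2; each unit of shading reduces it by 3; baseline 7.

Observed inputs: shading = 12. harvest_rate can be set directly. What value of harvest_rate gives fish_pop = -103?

harvest_rate = 4

Substituting into the temp_strat equation gives temp_strat = 3*harvest_rate + 25.
This gives fish_pop = -6*harvest_rate - 79.
Solve -6*harvest_rate - 79 = -103: harvest_rate = (-103 + 79) / -6 = 4.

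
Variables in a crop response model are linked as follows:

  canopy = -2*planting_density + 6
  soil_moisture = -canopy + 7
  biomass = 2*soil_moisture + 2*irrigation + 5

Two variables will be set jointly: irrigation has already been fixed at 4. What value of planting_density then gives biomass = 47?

With irrigation held at 4:
Substituting into the soil_moisture equation gives soil_moisture = 2*planting_density + 1.
Substituting into the biomass equation gives biomass = 4*planting_density + 15.
Solve 4*planting_density + 15 = 47: planting_density = (47 - 15) / 4 = 8.

planting_density = 8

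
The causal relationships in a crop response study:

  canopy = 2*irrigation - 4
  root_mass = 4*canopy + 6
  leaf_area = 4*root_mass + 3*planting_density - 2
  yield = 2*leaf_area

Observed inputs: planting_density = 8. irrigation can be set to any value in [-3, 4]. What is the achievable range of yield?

-228 to 220

Substituting into the root_mass equation gives root_mass = 8*irrigation - 10.
So leaf_area = 32*irrigation - 18.
Substituting into the yield equation gives yield = 64*irrigation - 36.
Linear in irrigation, so extremes are at the endpoints: irrigation = -3 gives yield = -228; irrigation = 4 gives yield = 220.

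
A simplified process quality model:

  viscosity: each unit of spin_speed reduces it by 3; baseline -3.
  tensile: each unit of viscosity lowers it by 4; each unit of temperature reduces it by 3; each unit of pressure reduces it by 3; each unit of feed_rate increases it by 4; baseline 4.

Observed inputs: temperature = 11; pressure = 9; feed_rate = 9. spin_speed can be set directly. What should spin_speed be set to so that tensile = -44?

spin_speed = -3

Substituting into the tensile equation gives tensile = 12*spin_speed - 8.
Solve 12*spin_speed - 8 = -44: spin_speed = (-44 + 8) / 12 = -3.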